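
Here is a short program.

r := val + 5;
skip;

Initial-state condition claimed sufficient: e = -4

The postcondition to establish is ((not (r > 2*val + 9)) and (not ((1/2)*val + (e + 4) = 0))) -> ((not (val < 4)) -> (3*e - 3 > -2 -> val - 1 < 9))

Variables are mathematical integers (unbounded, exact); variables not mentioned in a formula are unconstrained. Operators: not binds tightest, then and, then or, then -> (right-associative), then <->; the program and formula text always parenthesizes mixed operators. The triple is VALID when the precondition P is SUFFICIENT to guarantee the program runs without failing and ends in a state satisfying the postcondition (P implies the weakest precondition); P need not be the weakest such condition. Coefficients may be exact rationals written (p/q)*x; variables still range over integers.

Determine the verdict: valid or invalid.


Working backward. After the program, the postcondition ((not (r > 2*val + 9)) and (not ((1/2)*val + (e + 4) = 0))) -> ((not (val < 4)) -> (3*e - 3 > -2 -> val - 1 < 9)) must hold; in canonical form it is ((not (r > 2*val + 9)) and (not (e + (1/2)*val = -4))) -> ((not (val < 4)) -> (3*e > 1 -> val < 10)).
Before skip: ((not (r > 2*val + 9)) and (not (e + (1/2)*val = -4))) -> ((not (val < 4)) -> (3*e > 1 -> val < 10))
Before r := val + 5: ((not (val < -4)) and (not (e + (1/2)*val = -4))) -> ((not (val < 4)) -> (3*e > 1 -> val < 10))
The weakest precondition is ((not (val < -4)) and (not (e + (1/2)*val = -4))) -> ((not (val < 4)) -> (3*e > 1 -> val < 10)).
Check whether e = -4 implies it.
Every state satisfying the precondition satisfies the weakest precondition: the implication holds.
Answer: valid


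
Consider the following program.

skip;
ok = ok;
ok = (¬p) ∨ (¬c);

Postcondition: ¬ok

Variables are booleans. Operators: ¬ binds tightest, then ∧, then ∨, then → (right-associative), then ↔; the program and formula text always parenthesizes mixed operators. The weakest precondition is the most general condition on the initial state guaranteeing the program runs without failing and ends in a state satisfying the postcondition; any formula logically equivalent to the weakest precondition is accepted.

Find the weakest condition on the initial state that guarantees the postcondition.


Working backward. After the program, ¬ok must hold.
Before ok := (¬p) ∨ (¬c): ¬((¬p) ∨ (¬c))
Before ok := ok: ¬((¬p) ∨ (¬c))
Before skip: ¬((¬p) ∨ (¬c))
Answer: WP = ¬((¬p) ∨ (¬c))


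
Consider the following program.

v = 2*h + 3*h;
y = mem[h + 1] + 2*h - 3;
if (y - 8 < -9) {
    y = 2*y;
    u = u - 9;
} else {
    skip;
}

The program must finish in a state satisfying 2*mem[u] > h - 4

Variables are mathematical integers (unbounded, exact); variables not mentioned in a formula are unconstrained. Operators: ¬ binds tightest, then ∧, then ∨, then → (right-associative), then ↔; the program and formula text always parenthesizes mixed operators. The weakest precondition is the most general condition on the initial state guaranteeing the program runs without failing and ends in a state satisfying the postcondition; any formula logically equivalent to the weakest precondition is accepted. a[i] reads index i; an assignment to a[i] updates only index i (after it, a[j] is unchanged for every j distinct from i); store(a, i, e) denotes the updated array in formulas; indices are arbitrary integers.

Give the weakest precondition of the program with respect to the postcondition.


Working backward. After the program, 2*mem[u] > h - 4 must hold.
Then branch requires 2*mem[u - 9] > h - 4; else branch requires 2*mem[u] > h - 4.
Before the if: (y < -1 → 2*mem[u - 9] > h - 4) ∧ ((¬(y < -1)) → 2*mem[u] > h - 4)
Before y := mem[h + 1] + 2*h - 3: (mem[h + 1] + 2*h < 2 → 2*mem[u - 9] > h - 4) ∧ ((¬(mem[h + 1] + 2*h < 2)) → 2*mem[u] > h - 4)
Before v := 2*h + 3*h: (mem[h + 1] + 2*h < 2 → 2*mem[u - 9] > h - 4) ∧ ((¬(mem[h + 1] + 2*h < 2)) → 2*mem[u] > h - 4)
Answer: WP = (mem[h + 1] + 2*h < 2 → 2*mem[u - 9] > h - 4) ∧ ((¬(mem[h + 1] + 2*h < 2)) → 2*mem[u] > h - 4)


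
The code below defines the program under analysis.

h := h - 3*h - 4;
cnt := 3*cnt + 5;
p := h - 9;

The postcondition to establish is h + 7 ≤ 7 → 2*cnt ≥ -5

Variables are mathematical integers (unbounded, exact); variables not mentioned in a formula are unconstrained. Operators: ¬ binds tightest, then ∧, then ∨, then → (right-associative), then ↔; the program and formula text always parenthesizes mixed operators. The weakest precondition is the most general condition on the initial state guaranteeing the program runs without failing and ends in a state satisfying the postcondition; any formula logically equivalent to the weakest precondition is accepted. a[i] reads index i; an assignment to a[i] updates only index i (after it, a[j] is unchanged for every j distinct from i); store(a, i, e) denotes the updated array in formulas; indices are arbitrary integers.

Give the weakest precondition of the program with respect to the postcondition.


Working backward. After the program, the postcondition h + 7 ≤ 7 → 2*cnt ≥ -5 must hold; in canonical form it is h ≤ 0 → 2*cnt ≥ -5.
Before p := h - 9: h ≤ 0 → 2*cnt ≥ -5
Before cnt := 3*cnt + 5: h ≤ 0 → 6*cnt ≥ -15
Before h := h - 3*h - 4: 2*h ≥ -4 → 6*cnt ≥ -15
Answer: WP = 2*h ≥ -4 → 6*cnt ≥ -15


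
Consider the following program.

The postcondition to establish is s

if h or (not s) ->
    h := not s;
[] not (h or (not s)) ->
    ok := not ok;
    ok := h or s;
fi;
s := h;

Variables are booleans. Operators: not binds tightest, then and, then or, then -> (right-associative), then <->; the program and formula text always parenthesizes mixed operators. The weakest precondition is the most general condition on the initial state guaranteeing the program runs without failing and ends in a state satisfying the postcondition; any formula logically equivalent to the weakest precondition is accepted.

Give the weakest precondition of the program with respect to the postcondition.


Working backward. After the program, s must hold.
Before s := h: h
Then branch requires not s; else branch requires h.
Before the if: ((h or (not s)) -> (not s)) and ((not (h or (not s))) -> h)
Answer: WP = ((h or (not s)) -> (not s)) and ((not (h or (not s))) -> h)


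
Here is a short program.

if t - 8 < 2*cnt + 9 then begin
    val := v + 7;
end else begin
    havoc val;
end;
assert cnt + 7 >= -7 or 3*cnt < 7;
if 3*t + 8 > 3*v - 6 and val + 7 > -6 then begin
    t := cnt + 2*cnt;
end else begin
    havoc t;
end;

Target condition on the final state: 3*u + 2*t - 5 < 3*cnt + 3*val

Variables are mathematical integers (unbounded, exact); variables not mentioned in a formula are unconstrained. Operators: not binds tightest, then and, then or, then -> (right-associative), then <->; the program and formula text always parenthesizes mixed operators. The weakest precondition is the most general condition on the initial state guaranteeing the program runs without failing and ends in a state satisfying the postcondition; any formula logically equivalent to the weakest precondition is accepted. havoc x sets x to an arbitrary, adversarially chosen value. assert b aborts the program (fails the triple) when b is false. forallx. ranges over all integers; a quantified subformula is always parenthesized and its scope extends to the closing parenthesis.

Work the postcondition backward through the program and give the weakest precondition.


Working backward. After the program, the postcondition 3*u + 2*t - 5 < 3*cnt + 3*val must hold; in canonical form it is 2*t + 3*u < 3*cnt + 3*val + 5.
Then branch requires 3*cnt + 3*u < 3*val + 5; else branch requires forall t_1. 2*t_1 + 3*u < 3*cnt + 3*val + 5.
Before the if: ((3*t > 3*v - 14 and val > -13) -> 3*cnt + 3*u < 3*val + 5) and ((not (3*t > 3*v - 14 and val > -13)) -> (forall t_1. 2*t_1 + 3*u < 3*cnt + 3*val + 5))
Before assert cnt + 7 >= -7 or 3*cnt < 7: (cnt >= -14 or 3*cnt < 7) and ((3*t > 3*v - 14 and val > -13) -> 3*cnt + 3*u < 3*val + 5) and ((not (3*t > 3*v - 14 and val > -13)) -> (forall t_1. 2*t_1 + 3*u < 3*cnt + 3*val + 5))
Then branch requires (cnt >= -14 or 3*cnt < 7) and ((3*t > 3*v - 14 and v > -20) -> 3*cnt + 3*u < 3*v + 26) and ((not (3*t > 3*v - 14 and v > -20)) -> (forall t_1. 2*t_1 + 3*u < 3*cnt + 3*v + 26)); else branch requires forall val_1. ((cnt >= -14 or 3*cnt < 7) and ((3*t > 3*v - 14 and val_1 > -13) -> 3*cnt + 3*u < 3*val_1 + 5) and ((not (3*t > 3*v - 14 and val_1 > -13)) -> (forall t_1. 2*t_1 + 3*u < 3*cnt + 3*val_1 + 5))).
Before the if: (t < 2*cnt + 17 -> ((cnt >= -14 or 3*cnt < 7) and ((3*t > 3*v - 14 and v > -20) -> 3*cnt + 3*u < 3*v + 26) and ((not (3*t > 3*v - 14 and v > -20)) -> (forall t_1. 2*t_1 + 3*u < 3*cnt + 3*v + 26)))) and ((not (t < 2*cnt + 17)) -> (forall val_1. ((cnt >= -14 or 3*cnt < 7) and ((3*t > 3*v - 14 and val_1 > -13) -> 3*cnt + 3*u < 3*val_1 + 5) and ((not (3*t > 3*v - 14 and val_1 > -13)) -> (forall t_1. 2*t_1 + 3*u < 3*cnt + 3*val_1 + 5)))))
Answer: WP = (t < 2*cnt + 17 -> ((cnt >= -14 or 3*cnt < 7) and ((3*t > 3*v - 14 and v > -20) -> 3*cnt + 3*u < 3*v + 26) and ((not (3*t > 3*v - 14 and v > -20)) -> (forall t_1. 2*t_1 + 3*u < 3*cnt + 3*v + 26)))) and ((not (t < 2*cnt + 17)) -> (forall val_1. ((cnt >= -14 or 3*cnt < 7) and ((3*t > 3*v - 14 and val_1 > -13) -> 3*cnt + 3*u < 3*val_1 + 5) and ((not (3*t > 3*v - 14 and val_1 > -13)) -> (forall t_1. 2*t_1 + 3*u < 3*cnt + 3*val_1 + 5)))))


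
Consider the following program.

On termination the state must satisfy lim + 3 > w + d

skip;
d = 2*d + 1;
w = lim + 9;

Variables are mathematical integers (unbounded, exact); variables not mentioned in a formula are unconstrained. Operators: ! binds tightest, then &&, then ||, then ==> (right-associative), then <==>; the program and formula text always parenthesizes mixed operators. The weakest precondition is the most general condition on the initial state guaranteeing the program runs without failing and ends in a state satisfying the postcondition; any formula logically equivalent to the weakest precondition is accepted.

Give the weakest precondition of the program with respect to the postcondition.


Working backward. After the program, the postcondition lim + 3 > w + d must hold; in canonical form it is lim > d + w - 3.
Before w := lim + 9: d < -6
Before d := 2*d + 1: 2*d < -7
Before skip: 2*d < -7
Answer: WP = 2*d < -7


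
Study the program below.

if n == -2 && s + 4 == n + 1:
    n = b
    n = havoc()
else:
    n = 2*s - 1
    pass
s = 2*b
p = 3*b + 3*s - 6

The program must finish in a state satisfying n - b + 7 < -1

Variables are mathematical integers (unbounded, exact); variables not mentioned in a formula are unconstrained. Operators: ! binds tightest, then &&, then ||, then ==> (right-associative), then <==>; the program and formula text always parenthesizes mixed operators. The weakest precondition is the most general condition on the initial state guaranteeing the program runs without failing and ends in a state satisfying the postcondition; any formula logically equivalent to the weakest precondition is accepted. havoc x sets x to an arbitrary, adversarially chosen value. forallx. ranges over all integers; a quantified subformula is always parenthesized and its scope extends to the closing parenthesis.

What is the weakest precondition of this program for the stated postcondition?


Working backward. After the program, the postcondition n - b + 7 < -1 must hold; in canonical form it is n < b - 8.
Before p := 3*b + 3*s - 6: n < b - 8
Before s := 2*b: n < b - 8
Then branch requires forall n_1. n_1 < b - 8; else branch requires 2*s < b - 7.
Before the if: ((n == -2 && s == n - 3) ==> (forall n_1. n_1 < b - 8)) && ((!(n == -2 && s == n - 3)) ==> 2*s < b - 7)
Answer: WP = ((n == -2 && s == n - 3) ==> (forall n_1. n_1 < b - 8)) && ((!(n == -2 && s == n - 3)) ==> 2*s < b - 7)


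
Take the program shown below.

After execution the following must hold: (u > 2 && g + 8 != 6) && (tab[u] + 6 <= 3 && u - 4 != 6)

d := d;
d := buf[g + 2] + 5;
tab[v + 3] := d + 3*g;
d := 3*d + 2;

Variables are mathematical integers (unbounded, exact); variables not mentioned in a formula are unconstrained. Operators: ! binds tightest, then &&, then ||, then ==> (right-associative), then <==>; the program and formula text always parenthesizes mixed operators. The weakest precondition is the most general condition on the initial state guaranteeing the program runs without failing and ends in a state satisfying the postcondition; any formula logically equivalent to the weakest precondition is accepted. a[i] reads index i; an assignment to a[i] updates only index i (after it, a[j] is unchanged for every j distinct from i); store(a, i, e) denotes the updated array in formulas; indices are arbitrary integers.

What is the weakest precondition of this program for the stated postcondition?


Working backward. After the program, the postcondition (u > 2 && g + 8 != 6) && (tab[u] + 6 <= 3 && u - 4 != 6) must hold; in canonical form it is u > 2 && g != -2 && tab[u] <= -3 && u != 10.
Before d := 3*d + 2: u > 2 && g != -2 && tab[u] <= -3 && u != 10
Before tab[v + 3] := d + 3*g: u > 2 && g != -2 && store(tab, v + 3, d + 3*g)[u] <= -3 && u != 10
Before d := buf[g + 2] + 5: u > 2 && g != -2 && store(tab, v + 3, buf[g + 2] + 3*g + 5)[u] <= -3 && u != 10
Before d := d: u > 2 && g != -2 && store(tab, v + 3, buf[g + 2] + 3*g + 5)[u] <= -3 && u != 10
Answer: WP = u > 2 && g != -2 && store(tab, v + 3, buf[g + 2] + 3*g + 5)[u] <= -3 && u != 10


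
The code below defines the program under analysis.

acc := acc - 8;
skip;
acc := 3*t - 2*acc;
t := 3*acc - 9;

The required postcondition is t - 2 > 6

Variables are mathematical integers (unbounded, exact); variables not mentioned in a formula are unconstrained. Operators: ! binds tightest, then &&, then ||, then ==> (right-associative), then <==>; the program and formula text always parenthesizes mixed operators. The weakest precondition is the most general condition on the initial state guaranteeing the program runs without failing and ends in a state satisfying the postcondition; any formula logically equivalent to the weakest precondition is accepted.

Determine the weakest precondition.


Working backward. After the program, the postcondition t - 2 > 6 must hold; in canonical form it is t > 8.
Before t := 3*acc - 9: 3*acc > 17
Before acc := 3*t - 2*acc: 9*t > 6*acc + 17
Before skip: 9*t > 6*acc + 17
Before acc := acc - 8: 9*t > 6*acc - 31
Answer: WP = 9*t > 6*acc - 31


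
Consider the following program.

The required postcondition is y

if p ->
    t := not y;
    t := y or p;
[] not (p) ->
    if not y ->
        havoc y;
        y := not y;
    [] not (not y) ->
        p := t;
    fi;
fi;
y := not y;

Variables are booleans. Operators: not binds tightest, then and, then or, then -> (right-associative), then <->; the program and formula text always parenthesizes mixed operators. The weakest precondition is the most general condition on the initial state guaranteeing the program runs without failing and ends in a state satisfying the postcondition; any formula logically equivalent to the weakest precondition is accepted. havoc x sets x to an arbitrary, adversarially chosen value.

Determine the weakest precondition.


Working backward. After the program, y must hold.
Before y := not y: not y
Then branch requires not y; else branch requires y and (y -> (not y)).
Before the if: (p -> (not y)) and ((not p) -> (y and (y -> (not y))))
Answer: WP = (p -> (not y)) and ((not p) -> (y and (y -> (not y))))


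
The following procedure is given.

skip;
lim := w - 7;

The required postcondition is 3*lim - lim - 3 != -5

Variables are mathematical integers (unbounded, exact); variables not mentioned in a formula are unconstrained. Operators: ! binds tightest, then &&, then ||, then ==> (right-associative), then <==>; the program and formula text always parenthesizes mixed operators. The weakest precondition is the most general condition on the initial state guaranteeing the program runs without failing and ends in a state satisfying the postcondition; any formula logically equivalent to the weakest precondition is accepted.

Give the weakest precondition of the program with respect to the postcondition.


Working backward. After the program, the postcondition 3*lim - lim - 3 != -5 must hold; in canonical form it is 2*lim != -2.
Before lim := w - 7: 2*w != 12
Before skip: 2*w != 12
Answer: WP = 2*w != 12


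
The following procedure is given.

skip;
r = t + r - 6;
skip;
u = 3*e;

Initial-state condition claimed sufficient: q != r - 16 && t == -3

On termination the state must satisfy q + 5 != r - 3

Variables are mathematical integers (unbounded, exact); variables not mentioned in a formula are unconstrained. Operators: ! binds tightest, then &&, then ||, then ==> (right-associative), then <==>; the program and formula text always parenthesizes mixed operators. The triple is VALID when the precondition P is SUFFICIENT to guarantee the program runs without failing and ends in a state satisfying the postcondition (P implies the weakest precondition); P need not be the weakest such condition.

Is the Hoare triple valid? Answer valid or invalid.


Working backward. After the program, the postcondition q + 5 != r - 3 must hold; in canonical form it is q != r - 8.
Before u := 3*e: q != r - 8
Before skip: q != r - 8
Before r := t + r - 6: q != r + t - 14
Before skip: q != r + t - 14
The weakest precondition is q != r + t - 14.
Check whether q != r - 16 && t == -3 implies it.
Countermodel: at the initial state q = 0, r = 17, t = -3, the precondition holds but the weakest precondition fails.
Answer: invalid


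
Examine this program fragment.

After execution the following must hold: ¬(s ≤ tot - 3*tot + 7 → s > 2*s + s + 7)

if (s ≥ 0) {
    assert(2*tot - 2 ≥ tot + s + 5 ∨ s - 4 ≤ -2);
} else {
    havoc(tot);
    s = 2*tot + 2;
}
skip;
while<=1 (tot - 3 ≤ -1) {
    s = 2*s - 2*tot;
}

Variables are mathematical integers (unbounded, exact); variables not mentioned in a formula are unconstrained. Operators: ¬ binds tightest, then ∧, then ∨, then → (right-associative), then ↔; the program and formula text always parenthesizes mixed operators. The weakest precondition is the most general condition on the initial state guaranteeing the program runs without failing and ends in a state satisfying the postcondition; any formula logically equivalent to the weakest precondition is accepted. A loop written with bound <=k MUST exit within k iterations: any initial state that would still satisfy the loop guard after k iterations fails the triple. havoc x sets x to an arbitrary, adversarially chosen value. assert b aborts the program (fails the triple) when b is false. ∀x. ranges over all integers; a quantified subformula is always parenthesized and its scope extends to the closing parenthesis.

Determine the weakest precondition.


Working backward. After the program, the postcondition ¬(s ≤ tot - 3*tot + 7 → s > 2*s + s + 7) must hold; in canonical form it is ¬(s + 2*tot ≤ 7 → 2*s < -7).
Before the loop (bound <=1), unroll the exhaustion recursion (WP_0 = exit-now case; WP_j = one more guarded iteration, up to j = 1):
  WP_0: (¬(tot ≤ 2)) ∧ (¬(s + 2*tot ≤ 7 → 2*s < -7))
  WP_1: (tot ≤ 2 → ((¬(tot ≤ 2)) ∧ (¬(2*s ≤ 7 → 4*s < 4*tot - 7)))) ∧ ((¬(tot ≤ 2)) → (¬(s + 2*tot ≤ 7 → 2*s < -7)))
So before the loop: (tot ≤ 2 → ((¬(tot ≤ 2)) ∧ (¬(2*s ≤ 7 → 4*s < 4*tot - 7)))) ∧ ((¬(tot ≤ 2)) → (¬(s + 2*tot ≤ 7 → 2*s < -7)))
Before skip: (tot ≤ 2 → ((¬(tot ≤ 2)) ∧ (¬(2*s ≤ 7 → 4*s < 4*tot - 7)))) ∧ ((¬(tot ≤ 2)) → (¬(s + 2*tot ≤ 7 → 2*s < -7)))
Then branch requires (tot ≥ s + 7 ∨ s ≤ 2) ∧ (tot ≤ 2 → ((¬(tot ≤ 2)) ∧ (¬(2*s ≤ 7 → 4*s < 4*tot - 7)))) ∧ ((¬(tot ≤ 2)) → (¬(s + 2*tot ≤ 7 → 2*s < -7))); else branch requires ∀tot_1. ((tot_1 ≤ 2 → ((¬(tot_1 ≤ 2)) ∧ (¬(4*tot_1 ≤ 3 → 4*tot_1 < -15)))) ∧ ((¬(tot_1 ≤ 2)) → (¬(4*tot_1 ≤ 5 → 4*tot_1 < -11)))).
Before the if: (s ≥ 0 → ((tot ≥ s + 7 ∨ s ≤ 2) ∧ (tot ≤ 2 → ((¬(tot ≤ 2)) ∧ (¬(2*s ≤ 7 → 4*s < 4*tot - 7)))) ∧ ((¬(tot ≤ 2)) → (¬(s + 2*tot ≤ 7 → 2*s < -7))))) ∧ ((¬(s ≥ 0)) → (∀tot_1. ((tot_1 ≤ 2 → ((¬(tot_1 ≤ 2)) ∧ (¬(4*tot_1 ≤ 3 → 4*tot_1 < -15)))) ∧ ((¬(tot_1 ≤ 2)) → (¬(4*tot_1 ≤ 5 → 4*tot_1 < -11))))))
Answer: WP = (s ≥ 0 → ((tot ≥ s + 7 ∨ s ≤ 2) ∧ (tot ≤ 2 → ((¬(tot ≤ 2)) ∧ (¬(2*s ≤ 7 → 4*s < 4*tot - 7)))) ∧ ((¬(tot ≤ 2)) → (¬(s + 2*tot ≤ 7 → 2*s < -7))))) ∧ ((¬(s ≥ 0)) → (∀tot_1. ((tot_1 ≤ 2 → ((¬(tot_1 ≤ 2)) ∧ (¬(4*tot_1 ≤ 3 → 4*tot_1 < -15)))) ∧ ((¬(tot_1 ≤ 2)) → (¬(4*tot_1 ≤ 5 → 4*tot_1 < -11))))))


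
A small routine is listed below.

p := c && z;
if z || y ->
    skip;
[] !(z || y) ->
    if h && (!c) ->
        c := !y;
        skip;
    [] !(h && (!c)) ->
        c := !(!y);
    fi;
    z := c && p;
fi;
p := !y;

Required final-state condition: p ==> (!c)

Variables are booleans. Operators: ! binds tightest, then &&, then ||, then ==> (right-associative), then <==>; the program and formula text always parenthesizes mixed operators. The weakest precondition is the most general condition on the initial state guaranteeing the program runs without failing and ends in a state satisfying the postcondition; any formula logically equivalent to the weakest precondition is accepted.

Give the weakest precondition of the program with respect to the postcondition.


Working backward. After the program, p ==> (!c) must hold.
Before p := !y: (!y) ==> (!c)
Then branch requires (!y) ==> (!c); else branch requires (h && (!c)) ==> ((!y) ==> y).
Before the if: ((z || y) ==> ((!y) ==> (!c))) && ((!(z || y)) ==> ((h && (!c)) ==> ((!y) ==> y)))
Before p := c && z: ((z || y) ==> ((!y) ==> (!c))) && ((!(z || y)) ==> ((h && (!c)) ==> ((!y) ==> y)))
Answer: WP = ((z || y) ==> ((!y) ==> (!c))) && ((!(z || y)) ==> ((h && (!c)) ==> ((!y) ==> y)))


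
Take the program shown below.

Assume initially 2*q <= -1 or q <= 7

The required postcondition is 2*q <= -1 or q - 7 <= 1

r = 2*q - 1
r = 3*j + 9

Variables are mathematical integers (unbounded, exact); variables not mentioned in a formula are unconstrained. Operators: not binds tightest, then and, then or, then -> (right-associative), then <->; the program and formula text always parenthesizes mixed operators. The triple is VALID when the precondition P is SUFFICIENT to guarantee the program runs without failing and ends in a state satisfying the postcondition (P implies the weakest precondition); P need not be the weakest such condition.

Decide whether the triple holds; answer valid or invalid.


Working backward. After the program, the postcondition 2*q <= -1 or q - 7 <= 1 must hold; in canonical form it is 2*q <= -1 or q <= 8.
Before r := 3*j + 9: 2*q <= -1 or q <= 8
Before r := 2*q - 1: 2*q <= -1 or q <= 8
The weakest precondition is 2*q <= -1 or q <= 8.
Check whether 2*q <= -1 or q <= 7 implies it.
Every state satisfying the precondition satisfies the weakest precondition: the implication holds.
Answer: valid


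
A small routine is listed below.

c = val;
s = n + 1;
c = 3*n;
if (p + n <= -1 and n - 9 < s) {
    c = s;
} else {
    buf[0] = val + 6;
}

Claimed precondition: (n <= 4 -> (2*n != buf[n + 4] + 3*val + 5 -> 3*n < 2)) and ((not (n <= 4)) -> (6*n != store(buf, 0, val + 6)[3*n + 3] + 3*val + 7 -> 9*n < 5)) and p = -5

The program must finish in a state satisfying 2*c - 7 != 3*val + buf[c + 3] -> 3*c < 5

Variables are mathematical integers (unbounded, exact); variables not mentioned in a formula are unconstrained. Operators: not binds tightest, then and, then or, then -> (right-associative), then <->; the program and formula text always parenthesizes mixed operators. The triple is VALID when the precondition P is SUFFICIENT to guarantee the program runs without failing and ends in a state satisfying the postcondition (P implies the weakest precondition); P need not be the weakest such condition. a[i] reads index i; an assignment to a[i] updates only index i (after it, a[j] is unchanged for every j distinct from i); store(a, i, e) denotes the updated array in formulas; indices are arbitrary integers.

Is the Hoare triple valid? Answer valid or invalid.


Working backward. After the program, the postcondition 2*c - 7 != 3*val + buf[c + 3] -> 3*c < 5 must hold; in canonical form it is 2*c != buf[c + 3] + 3*val + 7 -> 3*c < 5.
Then branch requires 2*s != buf[s + 3] + 3*val + 7 -> 3*s < 5; else branch requires 2*c != store(buf, 0, val + 6)[c + 3] + 3*val + 7 -> 3*c < 5.
Before the if: ((n + p <= -1 and n < s + 9) -> (2*s != buf[s + 3] + 3*val + 7 -> 3*s < 5)) and ((not (n + p <= -1 and n < s + 9)) -> (2*c != store(buf, 0, val + 6)[c + 3] + 3*val + 7 -> 3*c < 5))
Before c := 3*n: ((n + p <= -1 and n < s + 9) -> (2*s != buf[s + 3] + 3*val + 7 -> 3*s < 5)) and ((not (n + p <= -1 and n < s + 9)) -> (6*n != store(buf, 0, val + 6)[3*n + 3] + 3*val + 7 -> 9*n < 5))
Before s := n + 1: (n + p <= -1 -> (2*n != buf[n + 4] + 3*val + 5 -> 3*n < 2)) and ((not (n + p <= -1)) -> (6*n != store(buf, 0, val + 6)[3*n + 3] + 3*val + 7 -> 9*n < 5))
Before c := val: (n + p <= -1 -> (2*n != buf[n + 4] + 3*val + 5 -> 3*n < 2)) and ((not (n + p <= -1)) -> (6*n != store(buf, 0, val + 6)[3*n + 3] + 3*val + 7 -> 9*n < 5))
The weakest precondition is (n + p <= -1 -> (2*n != buf[n + 4] + 3*val + 5 -> 3*n < 2)) and ((not (n + p <= -1)) -> (6*n != store(buf, 0, val + 6)[3*n + 3] + 3*val + 7 -> 9*n < 5)).
Check whether (n <= 4 -> (2*n != buf[n + 4] + 3*val + 5 -> 3*n < 2)) and ((not (n <= 4)) -> (6*n != store(buf, 0, val + 6)[3*n + 3] + 3*val + 7 -> 9*n < 5)) and p = -5 implies it.
Every state satisfying the precondition satisfies the weakest precondition: the implication holds.
Answer: valid


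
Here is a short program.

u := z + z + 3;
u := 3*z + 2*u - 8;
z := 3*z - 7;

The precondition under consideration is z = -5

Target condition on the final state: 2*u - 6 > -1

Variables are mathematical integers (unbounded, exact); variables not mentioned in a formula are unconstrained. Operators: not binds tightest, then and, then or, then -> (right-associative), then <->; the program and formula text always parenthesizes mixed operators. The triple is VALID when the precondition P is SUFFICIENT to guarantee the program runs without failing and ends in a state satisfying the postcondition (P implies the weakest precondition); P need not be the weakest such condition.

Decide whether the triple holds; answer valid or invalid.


Working backward. After the program, the postcondition 2*u - 6 > -1 must hold; in canonical form it is 2*u > 5.
Before z := 3*z - 7: 2*u > 5
Before u := 3*z + 2*u - 8: 4*u + 6*z > 21
Before u := z + z + 3: 14*z > 9
The weakest precondition is 14*z > 9.
Check whether z = -5 implies it.
Countermodel: at the initial state z = -5, the precondition holds but the weakest precondition fails.
Answer: invalid


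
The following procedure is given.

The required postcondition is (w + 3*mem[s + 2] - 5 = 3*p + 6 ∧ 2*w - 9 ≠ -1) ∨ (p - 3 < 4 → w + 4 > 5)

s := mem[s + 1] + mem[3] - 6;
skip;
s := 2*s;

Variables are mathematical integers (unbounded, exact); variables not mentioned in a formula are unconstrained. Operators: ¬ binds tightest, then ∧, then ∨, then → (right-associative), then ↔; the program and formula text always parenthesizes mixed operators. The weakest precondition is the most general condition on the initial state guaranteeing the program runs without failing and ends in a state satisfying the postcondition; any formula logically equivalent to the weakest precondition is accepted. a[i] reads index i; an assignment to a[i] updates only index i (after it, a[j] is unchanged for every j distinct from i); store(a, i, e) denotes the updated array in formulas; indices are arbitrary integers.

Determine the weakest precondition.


Working backward. After the program, the postcondition (w + 3*mem[s + 2] - 5 = 3*p + 6 ∧ 2*w - 9 ≠ -1) ∨ (p - 3 < 4 → w + 4 > 5) must hold; in canonical form it is (3*mem[s + 2] + w = 3*p + 11 ∧ 2*w ≠ 8) ∨ (p < 7 → w > 1).
Before s := 2*s: (3*mem[2*s + 2] + w = 3*p + 11 ∧ 2*w ≠ 8) ∨ (p < 7 → w > 1)
Before skip: (3*mem[2*s + 2] + w = 3*p + 11 ∧ 2*w ≠ 8) ∨ (p < 7 → w > 1)
Before s := mem[s + 1] + mem[3] - 6: (3*mem[2*mem[s + 1] + 2*mem[3] - 10] + w = 3*p + 11 ∧ 2*w ≠ 8) ∨ (p < 7 → w > 1)
Answer: WP = (3*mem[2*mem[s + 1] + 2*mem[3] - 10] + w = 3*p + 11 ∧ 2*w ≠ 8) ∨ (p < 7 → w > 1)


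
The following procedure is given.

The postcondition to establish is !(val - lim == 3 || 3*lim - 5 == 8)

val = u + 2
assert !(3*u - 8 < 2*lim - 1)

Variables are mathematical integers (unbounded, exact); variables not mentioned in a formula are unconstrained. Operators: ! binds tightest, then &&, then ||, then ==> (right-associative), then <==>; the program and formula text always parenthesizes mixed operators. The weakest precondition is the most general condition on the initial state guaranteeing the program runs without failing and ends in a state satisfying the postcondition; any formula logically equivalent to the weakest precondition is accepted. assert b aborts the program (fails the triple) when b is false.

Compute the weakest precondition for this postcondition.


Working backward. After the program, the postcondition !(val - lim == 3 || 3*lim - 5 == 8) must hold; in canonical form it is !(val == lim + 3 || 3*lim == 13).
Before assert !(3*u - 8 < 2*lim - 1): (!(3*u < 2*lim + 7)) && (!(val == lim + 3 || 3*lim == 13))
Before val := u + 2: (!(3*u < 2*lim + 7)) && (!(u == lim + 1 || 3*lim == 13))
Answer: WP = (!(3*u < 2*lim + 7)) && (!(u == lim + 1 || 3*lim == 13))


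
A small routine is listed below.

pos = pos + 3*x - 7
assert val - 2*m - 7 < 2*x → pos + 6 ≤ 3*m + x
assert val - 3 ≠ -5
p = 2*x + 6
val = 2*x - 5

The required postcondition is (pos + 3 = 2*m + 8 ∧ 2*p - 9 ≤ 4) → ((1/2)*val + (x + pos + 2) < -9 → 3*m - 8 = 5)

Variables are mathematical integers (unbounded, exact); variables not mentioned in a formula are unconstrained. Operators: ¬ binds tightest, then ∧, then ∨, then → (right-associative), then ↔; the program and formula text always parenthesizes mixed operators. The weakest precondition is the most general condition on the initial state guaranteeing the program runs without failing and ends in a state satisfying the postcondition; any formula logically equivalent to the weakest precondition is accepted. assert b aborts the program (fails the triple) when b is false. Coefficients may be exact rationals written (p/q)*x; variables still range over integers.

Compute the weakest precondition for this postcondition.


Working backward. After the program, the postcondition (pos + 3 = 2*m + 8 ∧ 2*p - 9 ≤ 4) → ((1/2)*val + (x + pos + 2) < -9 → 3*m - 8 = 5) must hold; in canonical form it is (pos = 2*m + 5 ∧ 2*p ≤ 13) → (pos + (1/2)*val + x < -11 → 3*m = 13).
Before val := 2*x - 5: (pos = 2*m + 5 ∧ 2*p ≤ 13) → (pos + 2*x < -17/2 → 3*m = 13)
Before p := 2*x + 6: (pos = 2*m + 5 ∧ 4*x ≤ 1) → (pos + 2*x < -17/2 → 3*m = 13)
Before assert val - 3 ≠ -5: val ≠ -2 ∧ ((pos = 2*m + 5 ∧ 4*x ≤ 1) → (pos + 2*x < -17/2 → 3*m = 13))
Before assert val - 2*m - 7 < 2*x → pos + 6 ≤ 3*m + x: (val < 2*m + 2*x + 7 → pos ≤ 3*m + x - 6) ∧ val ≠ -2 ∧ ((pos = 2*m + 5 ∧ 4*x ≤ 1) → (pos + 2*x < -17/2 → 3*m = 13))
Before pos := pos + 3*x - 7: (val < 2*m + 2*x + 7 → pos + 2*x ≤ 3*m + 1) ∧ val ≠ -2 ∧ ((pos + 3*x = 2*m + 12 ∧ 4*x ≤ 1) → (pos + 5*x < -3/2 → 3*m = 13))
Answer: WP = (val < 2*m + 2*x + 7 → pos + 2*x ≤ 3*m + 1) ∧ val ≠ -2 ∧ ((pos + 3*x = 2*m + 12 ∧ 4*x ≤ 1) → (pos + 5*x < -3/2 → 3*m = 13))


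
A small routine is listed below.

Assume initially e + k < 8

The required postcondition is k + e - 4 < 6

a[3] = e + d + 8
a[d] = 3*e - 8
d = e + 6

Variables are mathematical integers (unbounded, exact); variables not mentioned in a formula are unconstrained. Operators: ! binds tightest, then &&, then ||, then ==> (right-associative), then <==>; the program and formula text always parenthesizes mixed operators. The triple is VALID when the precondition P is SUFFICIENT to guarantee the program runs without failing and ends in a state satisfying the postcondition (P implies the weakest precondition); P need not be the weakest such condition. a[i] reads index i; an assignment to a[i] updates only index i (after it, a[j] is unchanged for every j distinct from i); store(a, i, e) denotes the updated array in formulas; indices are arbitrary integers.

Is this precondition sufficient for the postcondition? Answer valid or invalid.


Working backward. After the program, the postcondition k + e - 4 < 6 must hold; in canonical form it is e + k < 10.
Before d := e + 6: e + k < 10
Before a[d] := 3*e - 8: e + k < 10
Before a[3] := e + d + 8: e + k < 10
The weakest precondition is e + k < 10.
Check whether e + k < 8 implies it.
Every state satisfying the precondition satisfies the weakest precondition: the implication holds.
Answer: valid


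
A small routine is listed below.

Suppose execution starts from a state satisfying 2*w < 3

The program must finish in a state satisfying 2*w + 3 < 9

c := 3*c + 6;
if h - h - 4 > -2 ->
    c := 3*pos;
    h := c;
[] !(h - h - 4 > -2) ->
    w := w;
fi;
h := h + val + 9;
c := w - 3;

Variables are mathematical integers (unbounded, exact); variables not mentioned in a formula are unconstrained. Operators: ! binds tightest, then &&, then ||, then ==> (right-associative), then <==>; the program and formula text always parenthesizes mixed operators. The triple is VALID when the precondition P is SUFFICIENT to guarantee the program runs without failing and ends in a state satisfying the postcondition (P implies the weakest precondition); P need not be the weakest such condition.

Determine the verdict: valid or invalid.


Working backward. After the program, the postcondition 2*w + 3 < 9 must hold; in canonical form it is 2*w < 6.
Before c := w - 3: 2*w < 6
Before h := h + val + 9: 2*w < 6
Then branch requires 2*w < 6; else branch requires 2*w < 6.
Before the if: 2*w < 6
Before c := 3*c + 6: 2*w < 6
The weakest precondition is 2*w < 6.
Check whether 2*w < 3 implies it.
Every state satisfying the precondition satisfies the weakest precondition: the implication holds.
Answer: valid


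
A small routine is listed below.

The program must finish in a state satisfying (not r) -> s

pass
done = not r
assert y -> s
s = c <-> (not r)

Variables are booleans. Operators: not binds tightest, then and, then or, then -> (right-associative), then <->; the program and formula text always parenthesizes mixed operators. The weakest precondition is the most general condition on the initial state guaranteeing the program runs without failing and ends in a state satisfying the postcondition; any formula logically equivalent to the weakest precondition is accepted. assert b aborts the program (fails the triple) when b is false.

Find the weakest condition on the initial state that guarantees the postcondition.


Working backward. After the program, (not r) -> s must hold.
Before s := c <-> (not r): (not r) -> (c <-> (not r))
Before assert y -> s: (y -> s) and ((not r) -> (c <-> (not r)))
Before done := not r: (y -> s) and ((not r) -> (c <-> (not r)))
Before skip: (y -> s) and ((not r) -> (c <-> (not r)))
Answer: WP = (y -> s) and ((not r) -> (c <-> (not r)))


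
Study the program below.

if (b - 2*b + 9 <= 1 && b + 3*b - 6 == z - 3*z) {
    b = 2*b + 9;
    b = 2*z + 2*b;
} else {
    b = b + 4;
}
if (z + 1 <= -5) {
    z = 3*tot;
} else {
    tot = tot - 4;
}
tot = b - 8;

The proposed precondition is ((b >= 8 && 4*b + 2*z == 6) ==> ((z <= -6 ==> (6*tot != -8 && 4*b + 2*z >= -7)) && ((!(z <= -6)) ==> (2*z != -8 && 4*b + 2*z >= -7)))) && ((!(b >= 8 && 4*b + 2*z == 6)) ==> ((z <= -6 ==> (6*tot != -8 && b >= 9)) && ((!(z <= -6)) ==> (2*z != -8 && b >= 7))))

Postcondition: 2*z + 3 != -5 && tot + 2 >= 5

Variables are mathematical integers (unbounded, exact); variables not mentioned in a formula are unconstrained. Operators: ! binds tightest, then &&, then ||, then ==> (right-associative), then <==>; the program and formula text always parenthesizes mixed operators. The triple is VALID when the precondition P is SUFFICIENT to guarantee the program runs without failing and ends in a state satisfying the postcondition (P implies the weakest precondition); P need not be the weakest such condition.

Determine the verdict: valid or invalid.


Working backward. After the program, the postcondition 2*z + 3 != -5 && tot + 2 >= 5 must hold; in canonical form it is 2*z != -8 && tot >= 3.
Before tot := b - 8: 2*z != -8 && b >= 11
Then branch requires 6*tot != -8 && b >= 11; else branch requires 2*z != -8 && b >= 11.
Before the if: (z <= -6 ==> (6*tot != -8 && b >= 11)) && ((!(z <= -6)) ==> (2*z != -8 && b >= 11))
Then branch requires (z <= -6 ==> (6*tot != -8 && 4*b + 2*z >= -7)) && ((!(z <= -6)) ==> (2*z != -8 && 4*b + 2*z >= -7)); else branch requires (z <= -6 ==> (6*tot != -8 && b >= 7)) && ((!(z <= -6)) ==> (2*z != -8 && b >= 7)).
Before the if: ((b >= 8 && 4*b + 2*z == 6) ==> ((z <= -6 ==> (6*tot != -8 && 4*b + 2*z >= -7)) && ((!(z <= -6)) ==> (2*z != -8 && 4*b + 2*z >= -7)))) && ((!(b >= 8 && 4*b + 2*z == 6)) ==> ((z <= -6 ==> (6*tot != -8 && b >= 7)) && ((!(z <= -6)) ==> (2*z != -8 && b >= 7))))
The weakest precondition is ((b >= 8 && 4*b + 2*z == 6) ==> ((z <= -6 ==> (6*tot != -8 && 4*b + 2*z >= -7)) && ((!(z <= -6)) ==> (2*z != -8 && 4*b + 2*z >= -7)))) && ((!(b >= 8 && 4*b + 2*z == 6)) ==> ((z <= -6 ==> (6*tot != -8 && b >= 7)) && ((!(z <= -6)) ==> (2*z != -8 && b >= 7)))).
Check whether ((b >= 8 && 4*b + 2*z == 6) ==> ((z <= -6 ==> (6*tot != -8 && 4*b + 2*z >= -7)) && ((!(z <= -6)) ==> (2*z != -8 && 4*b + 2*z >= -7)))) && ((!(b >= 8 && 4*b + 2*z == 6)) ==> ((z <= -6 ==> (6*tot != -8 && b >= 9)) && ((!(z <= -6)) ==> (2*z != -8 && b >= 7)))) implies it.
Every state satisfying the precondition satisfies the weakest precondition: the implication holds.
Answer: valid


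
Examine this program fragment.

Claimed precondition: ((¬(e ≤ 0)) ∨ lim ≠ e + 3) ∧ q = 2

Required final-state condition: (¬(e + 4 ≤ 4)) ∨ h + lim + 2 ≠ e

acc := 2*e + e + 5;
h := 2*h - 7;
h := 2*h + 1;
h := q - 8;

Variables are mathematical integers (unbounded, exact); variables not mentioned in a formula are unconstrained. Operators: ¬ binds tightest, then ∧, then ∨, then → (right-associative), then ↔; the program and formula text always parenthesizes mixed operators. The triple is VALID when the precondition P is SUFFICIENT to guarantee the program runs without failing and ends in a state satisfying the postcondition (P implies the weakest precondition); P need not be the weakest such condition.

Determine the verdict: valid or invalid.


Working backward. After the program, the postcondition (¬(e + 4 ≤ 4)) ∨ h + lim + 2 ≠ e must hold; in canonical form it is (¬(e ≤ 0)) ∨ h + lim ≠ e - 2.
Before h := q - 8: (¬(e ≤ 0)) ∨ lim + q ≠ e + 6
Before h := 2*h + 1: (¬(e ≤ 0)) ∨ lim + q ≠ e + 6
Before h := 2*h - 7: (¬(e ≤ 0)) ∨ lim + q ≠ e + 6
Before acc := 2*e + e + 5: (¬(e ≤ 0)) ∨ lim + q ≠ e + 6
The weakest precondition is (¬(e ≤ 0)) ∨ lim + q ≠ e + 6.
Check whether ((¬(e ≤ 0)) ∨ lim ≠ e + 3) ∧ q = 2 implies it.
Countermodel: at the initial state e = 0, lim = 4, q = 2, the precondition holds but the weakest precondition fails.
Answer: invalid


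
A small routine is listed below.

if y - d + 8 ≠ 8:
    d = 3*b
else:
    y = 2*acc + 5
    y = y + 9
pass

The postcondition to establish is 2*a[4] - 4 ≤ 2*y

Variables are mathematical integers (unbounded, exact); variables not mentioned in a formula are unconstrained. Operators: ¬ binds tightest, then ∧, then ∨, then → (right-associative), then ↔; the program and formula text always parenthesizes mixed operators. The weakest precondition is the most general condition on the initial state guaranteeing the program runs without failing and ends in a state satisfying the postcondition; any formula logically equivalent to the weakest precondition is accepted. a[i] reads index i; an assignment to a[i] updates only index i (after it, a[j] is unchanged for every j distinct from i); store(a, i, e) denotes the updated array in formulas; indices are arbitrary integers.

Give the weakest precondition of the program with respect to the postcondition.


Working backward. After the program, the postcondition 2*a[4] - 4 ≤ 2*y must hold; in canonical form it is 2*a[4] ≤ 2*y + 4.
Before skip: 2*a[4] ≤ 2*y + 4
Then branch requires 2*a[4] ≤ 2*y + 4; else branch requires 2*a[4] ≤ 4*acc + 32.
Before the if: (y ≠ d → 2*a[4] ≤ 2*y + 4) ∧ ((¬(y ≠ d)) → 2*a[4] ≤ 4*acc + 32)
Answer: WP = (y ≠ d → 2*a[4] ≤ 2*y + 4) ∧ ((¬(y ≠ d)) → 2*a[4] ≤ 4*acc + 32)
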